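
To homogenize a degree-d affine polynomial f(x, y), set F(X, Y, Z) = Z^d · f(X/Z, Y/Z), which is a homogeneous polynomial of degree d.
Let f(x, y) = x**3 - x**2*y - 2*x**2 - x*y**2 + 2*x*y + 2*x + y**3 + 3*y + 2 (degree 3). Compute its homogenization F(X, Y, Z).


F(X, Y, Z) = X**3 - X**2*Y - 2*X**2*Z - X*Y**2 + 2*X*Y*Z + 2*X*Z**2 + Y**3 + 3*Y*Z**2 + 2*Z**3

deg(f) = 3.
Substitute x = X/Z, y = Y/Z into f, then multiply by Z^3.
  monomial 1·x^3·y^0 ↦ 1·X^3·Y^0·Z^0.
  monomial -1·x^2·y^1 ↦ -1·X^2·Y^1·Z^0.
  monomial -2·x^2·y^0 ↦ -2·X^2·Y^0·Z^1.
  monomial -1·x^1·y^2 ↦ -1·X^1·Y^2·Z^0.
  monomial 2·x^1·y^1 ↦ 2·X^1·Y^1·Z^1.
  monomial 2·x^1·y^0 ↦ 2·X^1·Y^0·Z^2.
  monomial 1·x^0·y^3 ↦ 1·X^0·Y^3·Z^0.
  monomial 3·x^0·y^1 ↦ 3·X^0·Y^1·Z^2.
  monomial 2·x^0·y^0 ↦ 2·X^0·Y^0·Z^3.
Collecting: F(X, Y, Z) = X**3 - X**2*Y - 2*X**2*Z - X*Y**2 + 2*X*Y*Z + 2*X*Z**2 + Y**3 + 3*Y*Z**2 + 2*Z**3.


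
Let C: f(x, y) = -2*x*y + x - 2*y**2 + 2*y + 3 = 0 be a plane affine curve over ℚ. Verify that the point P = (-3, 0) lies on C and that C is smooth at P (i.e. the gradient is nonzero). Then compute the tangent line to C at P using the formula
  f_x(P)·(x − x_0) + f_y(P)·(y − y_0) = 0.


Tangent line at P: x + 8*y + 3 = 0.

Step 1: f(-3, 0) = 0, so P lies on C.
Step 2: partial derivatives
  f_x(x, y) = 1 - 2*y, f_y(x, y) = -2*x - 4*y + 2.
  f_x(P) = 1, f_y(P) = 8 (gradient nonzero, so P is smooth).
Step 3: tangent line at P: 1·(x − -3) + 8·(y − 0) = 0.
Expanding: x + 8*y + 3 = 0.


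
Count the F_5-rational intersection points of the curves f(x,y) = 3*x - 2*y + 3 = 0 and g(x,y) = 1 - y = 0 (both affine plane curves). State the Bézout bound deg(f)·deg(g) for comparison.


Common zeros: {(3, 1)}; count = 1; Bézout bound = 1.

deg(f) = 1, deg(g) = 1, so Bézout bound = 1.
Scan x ∈ F_5. For each x, list the y ∈ F_5 with f(x, y) ≡ 0 and those with g(x, y) ≡ 0 (mod 5); the common zeros in that column are the intersection.
  x = 0: f ≡ 0 at y ∈ {4}; g ≡ 0 at y ∈ {1}; common: ∅.
  x = 1: f ≡ 0 at y ∈ {3}; g ≡ 0 at y ∈ {1}; common: ∅.
  x = 2: f ≡ 0 at y ∈ {2}; g ≡ 0 at y ∈ {1}; common: ∅.
  x = 3: f ≡ 0 at y ∈ {1}; g ≡ 0 at y ∈ {1}; common: {1}.
  x = 4: f ≡ 0 at y ∈ {0}; g ≡ 0 at y ∈ {1}; common: ∅.
Collecting: common zeros = {(3, 1)}, so the count is 1.
Comparison with the Bézout bound: 1 ≤ 1 = deg(f)·deg(g), as expected for curves with no common component (the bound is attained).


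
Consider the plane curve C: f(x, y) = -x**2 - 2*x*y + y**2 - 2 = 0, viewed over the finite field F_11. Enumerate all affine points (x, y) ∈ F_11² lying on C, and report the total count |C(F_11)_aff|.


Affine F_11-points: {(1, 3), (1, 10), (3, 0), (3, 6), (4, 3), (4, 5), (7, 6), (7, 8), (8, 0), (8, 5), (10, 1), (10, 8)}; count = 12.

For each of the 121 pairs (x, y) ∈ F_11², evaluate f(x, y) mod 11. Record the zeros.
  x = 0: [0↦9, 1↦10, 2↦2, 3↦7, 4↦3, 5↦1, 6↦1, 7↦3, 8↦7, 9↦2, 10↦10]  zeros at y ∈ ∅
  x = 1: [0↦8, 1↦7, 2↦8, 3↦0, 4↦5, 5↦1, 6↦10, 7↦10, 8↦1, 9↦5, 10↦0]  zeros at y ∈ {3, 10}
  x = 2: [0↦5, 1↦2, 2↦1, 3↦2, 4↦5, 5↦10, 6↦6, 7↦4, 8↦4, 9↦6, 10↦10]  zeros at y ∈ ∅
  x = 3: [0↦0, 1↦6, 2↦3, 3↦2, 4↦3, 5↦6, 6↦0, 7↦7, 8↦5, 9↦5, 10↦7]  zeros at y ∈ {0, 6}
  x = 4: [0↦4, 1↦8, 2↦3, 3↦0, 4↦10, 5↦0, 6↦3, 7↦8, 8↦4, 9↦2, 10↦2]  zeros at y ∈ {3, 5}
  x = 5: [0↦6, 1↦8, 2↦1, 3↦7, 4↦4, 5↦3, 6↦4, 7↦7, 8↦1, 9↦8, 10↦6]  zeros at y ∈ ∅
  x = 6: [0↦6, 1↦6, 2↦8, 3↦1, 4↦7, 5↦4, 6↦3, 7↦4, 8↦7, 9↦1, 10↦8]  zeros at y ∈ ∅
  x = 7: [0↦4, 1↦2, 2↦2, 3↦4, 4↦8, 5↦3, 6↦0, 7↦10, 8↦0, 9↦3, 10↦8]  zeros at y ∈ {6, 8}
  x = 8: [0↦0, 1↦7, 2↦5, 3↦5, 4↦7, 5↦0, 6↦6, 7↦3, 8↦2, 9↦3, 10↦6]  zeros at y ∈ {0, 5}
  x = 9: [0↦5, 1↦10, 2↦6, 3↦4, 4↦4, 5↦6, 6↦10, 7↦5, 8↦2, 9↦1, 10↦2]  zeros at y ∈ ∅
  x = 10: [0↦8, 1↦0, 2↦5, 3↦1, 4↦10, 5↦10, 6↦1, 7↦5, 8↦0, 9↦8, 10↦7]  zeros at y ∈ {1, 8}
Collecting zeros: affine points = {(1, 3), (1, 10), (3, 0), (3, 6), (4, 3), (4, 5), (7, 6), (7, 8), (8, 0), (8, 5), (10, 1), (10, 8)}.
Total count |C(F_11)_aff| = 12.


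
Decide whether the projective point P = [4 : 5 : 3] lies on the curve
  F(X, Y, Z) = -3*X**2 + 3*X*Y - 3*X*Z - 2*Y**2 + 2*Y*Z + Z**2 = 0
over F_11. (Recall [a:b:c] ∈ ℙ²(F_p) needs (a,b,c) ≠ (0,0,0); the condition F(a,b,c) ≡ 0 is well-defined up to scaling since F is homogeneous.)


F(4,5,3) ≡ 9 (mod 11); P is NOT on the curve.

Evaluate F(4, 5, 3) term-by-term (mod 11).
  -3*X**2 ↦ -3·16·1·1 = -48
  3*X*Y ↦ 3·4·5·1 = 60
  -3*X*Z ↦ -3·4·1·3 = -36
  -2*Y**2 ↦ -2·1·25·1 = -50
  2*Y*Z ↦ 2·1·5·3 = 30
  Z**2 ↦ 1·1·1·9 = 9
Sum: F(4, 5, 3) = (-48) + (60) + (-36) + (-50) + (30) + (9) = -35.
Reducing mod 11: -35 ≡ 9 (mod 11).
Since F(a, b, c) ≡ 9 ≠ 0 (mod 11), P does NOT lie on the curve.


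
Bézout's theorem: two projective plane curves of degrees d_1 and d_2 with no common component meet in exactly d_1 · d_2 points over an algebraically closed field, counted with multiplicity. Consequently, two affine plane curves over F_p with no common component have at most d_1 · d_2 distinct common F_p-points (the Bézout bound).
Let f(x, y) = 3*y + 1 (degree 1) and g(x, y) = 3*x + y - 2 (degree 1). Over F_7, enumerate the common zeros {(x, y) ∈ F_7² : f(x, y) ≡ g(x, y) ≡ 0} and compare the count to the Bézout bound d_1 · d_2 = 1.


Common zeros: {(0, 2)}; count = 1; Bézout bound = 1.

deg(f) = 1, deg(g) = 1, so Bézout bound = 1.
Scan x ∈ F_7. For each x, list the y ∈ F_7 with f(x, y) ≡ 0 and those with g(x, y) ≡ 0 (mod 7); the common zeros in that column are the intersection.
  x = 0: f ≡ 0 at y ∈ {2}; g ≡ 0 at y ∈ {2}; common: {2}.
  x = 1: f ≡ 0 at y ∈ {2}; g ≡ 0 at y ∈ {6}; common: ∅.
  x = 2: f ≡ 0 at y ∈ {2}; g ≡ 0 at y ∈ {3}; common: ∅.
  x = 3: f ≡ 0 at y ∈ {2}; g ≡ 0 at y ∈ {0}; common: ∅.
  x = 4: f ≡ 0 at y ∈ {2}; g ≡ 0 at y ∈ {4}; common: ∅.
  x = 5: f ≡ 0 at y ∈ {2}; g ≡ 0 at y ∈ {1}; common: ∅.
  x = 6: f ≡ 0 at y ∈ {2}; g ≡ 0 at y ∈ {5}; common: ∅.
Collecting: common zeros = {(0, 2)}, so the count is 1.
Comparison with the Bézout bound: 1 ≤ 1 = deg(f)·deg(g), as expected for curves with no common component (the bound is attained).


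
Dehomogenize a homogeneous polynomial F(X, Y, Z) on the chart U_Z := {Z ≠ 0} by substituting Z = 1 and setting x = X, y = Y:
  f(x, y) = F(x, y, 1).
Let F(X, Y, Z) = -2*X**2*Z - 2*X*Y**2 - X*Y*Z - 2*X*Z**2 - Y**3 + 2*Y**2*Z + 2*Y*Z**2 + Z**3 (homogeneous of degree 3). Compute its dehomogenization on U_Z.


f(x, y) = -2*x**2 - 2*x*y**2 - x*y - 2*x - y**3 + 2*y**2 + 2*y + 1

On U_Z we set Z = 1. Each monomial c·X^i·Y^j·Z^k in F becomes c·x^i·y^j·1^k = c·x^i·y^j.
Substituting Z = 1: F(X, Y, 1) = -2*x**2 - 2*x*y**2 - x*y - 2*x - y**3 + 2*y**2 + 2*y + 1.
Note: deg(f) ≤ deg(F) = 3; strict inequality happens when F is divisible by Z (lost terms).


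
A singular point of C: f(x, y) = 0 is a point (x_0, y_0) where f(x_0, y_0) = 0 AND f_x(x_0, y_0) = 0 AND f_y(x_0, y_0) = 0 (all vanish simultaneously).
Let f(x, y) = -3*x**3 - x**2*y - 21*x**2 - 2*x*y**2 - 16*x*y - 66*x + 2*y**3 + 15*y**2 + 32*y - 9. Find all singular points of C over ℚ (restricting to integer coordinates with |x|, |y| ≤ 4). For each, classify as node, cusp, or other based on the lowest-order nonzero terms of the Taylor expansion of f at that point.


Singular points: {(-2, -3)}; classification: cusp.

Compute partial derivatives:
  f_x = -9*x**2 - 2*x*y - 42*x - 2*y**2 - 16*y - 66.
  f_y = -x**2 - 4*x*y - 16*x + 6*y**2 + 30*y + 32.
Scan x_0 ∈ {−4, ..., 4}. For each x_0, f_y(x_0, y) is a polynomial in y; find its integer roots y ∈ {−4, ..., 4}, then test f_x and f at those candidates.
  x = -4: f_y(-4, y) = 6*y**2 + 46*y + 80; no integer root y with |y| ≤ 4.
  x = -3: f_y(-3, y) = 6*y**2 + 42*y + 71; no integer root y with |y| ≤ 4.
  x = -2: f_y(-2, y) = 6*y**2 + 38*y + 60; vanishes at y ∈ {-3}. (-2, -3): f_x = 0, f = 0 — SINGULAR.
  x = -1: f_y(-1, y) = 6*y**2 + 34*y + 47; no integer root y with |y| ≤ 4.
  x = 0: f_y(0, y) = 6*y**2 + 30*y + 32; no integer root y with |y| ≤ 4.
  x = 1: f_y(1, y) = 6*y**2 + 26*y + 15; no integer root y with |y| ≤ 4.
  x = 2: f_y(2, y) = 6*y**2 + 22*y - 4; no integer root y with |y| ≤ 4.
  x = 3: f_y(3, y) = 6*y**2 + 18*y - 25; no integer root y with |y| ≤ 4.
  x = 4: f_y(4, y) = 6*y**2 + 14*y - 48; no integer root y with |y| ≤ 4.
Only singular point on the grid: (-2, -3).
Classify: substitute x = -2 + u, y = -3 + v and expand: f = -3*u**3 - u**2*v - 2*u*v**2 + 2*v**3 + v**2.
No constant or linear terms (consistent with a singular point). Quadratic part: v**2. Cubic part: -3*u**3 - u**2*v - 2*u*v**2 + 2*v**3.
The quadratic part v**2 is a perfect square, so there is a single (double) tangent line v = 0, i.e. y = -3. Restricting the cubic part to that line (v = 0) leaves -3*u**3 ≠ 0, so f is not divisible by v and the branch is v² ≈ 3*u**3 to lowest order — this is a cusp.
Classification: cusp.


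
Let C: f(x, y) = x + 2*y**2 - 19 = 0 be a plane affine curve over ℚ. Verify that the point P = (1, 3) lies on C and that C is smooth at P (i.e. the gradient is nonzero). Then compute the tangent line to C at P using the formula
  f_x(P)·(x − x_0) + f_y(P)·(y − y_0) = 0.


Tangent line at P: x + 12*y - 37 = 0.

Step 1: f(1, 3) = 0, so P lies on C.
Step 2: partial derivatives
  f_x(x, y) = 1, f_y(x, y) = 4*y.
  f_x(P) = 1, f_y(P) = 12 (gradient nonzero, so P is smooth).
Step 3: tangent line at P: 1·(x − 1) + 12·(y − 3) = 0.
Expanding: x + 12*y - 37 = 0.


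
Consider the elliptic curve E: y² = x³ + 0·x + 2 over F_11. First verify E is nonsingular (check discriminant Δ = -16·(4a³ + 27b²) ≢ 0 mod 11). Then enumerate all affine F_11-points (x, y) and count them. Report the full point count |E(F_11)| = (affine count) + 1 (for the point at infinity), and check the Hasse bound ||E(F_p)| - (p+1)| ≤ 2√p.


Affine points = {(1, 5), (1, 6), (4, 0), (6, 3), (6, 8), (7, 2), (7, 9), (9, 4), (9, 7), (10, 1), (10, 10)}; affine count = 11; |E(F_11)| = 12.

Discriminant check: Δ ∝ 4a³ + 27b² = 4·0³ + 27·2² = 4·0 + 27·4 ≡ 9 (mod 11). Nonzero ⇒ E is nonsingular.
For each x ∈ F_11, compute rhs = x³ + 0·x + 2 mod 11, then count y ∈ F_11 with y² ≡ rhs.
  x = 0: rhs = 2, matching y values: none (0 points).
  x = 1: rhs = 3, matching y values: 5, 6 (2 points).
  x = 2: rhs = 10, matching y values: none (0 points).
  x = 3: rhs = 7, matching y values: none (0 points).
  x = 4: rhs = 0, matching y values: 0 (1 points).
  x = 5: rhs = 6, matching y values: none (0 points).
  x = 6: rhs = 9, matching y values: 3, 8 (2 points).
  x = 7: rhs = 4, matching y values: 2, 9 (2 points).
  x = 8: rhs = 8, matching y values: none (0 points).
  x = 9: rhs = 5, matching y values: 4, 7 (2 points).
  x = 10: rhs = 1, matching y values: 1, 10 (2 points).
Total affine count: 11.
Full point count |E(F_11)| = 11 + 1 = 12.
Hasse bound: |12 − (11+1)| = |0| = 0 ≤ 2√11 ≈ 6.6332 ✓.


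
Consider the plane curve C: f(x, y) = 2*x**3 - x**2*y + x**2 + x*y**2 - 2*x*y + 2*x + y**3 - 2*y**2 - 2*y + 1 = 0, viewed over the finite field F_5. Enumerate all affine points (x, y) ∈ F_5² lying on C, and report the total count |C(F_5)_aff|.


Affine F_5-points: {(0, 4), (1, 2), (2, 0), (3, 0), (3, 1), (3, 3), (4, 1), (4, 3), (4, 4)}; count = 9.

For each of the 25 pairs (x, y) ∈ F_5², evaluate f(x, y) mod 5. Record the zeros.
  x = 0: [0↦1, 1↦3, 2↦2, 3↦4, 4↦0]  zeros at y ∈ {4}
  x = 1: [0↦1, 1↦1, 2↦0, 3↦4, 4↦4]  zeros at y ∈ {2}
  x = 2: [0↦0, 1↦1, 2↦3, 3↦2, 4↦4]  zeros at y ∈ {0}
  x = 3: [0↦0, 1↦0, 2↦3, 3↦0, 4↦2]  zeros at y ∈ {0, 1, 3}
  x = 4: [0↦3, 1↦0, 2↦2, 3↦0, 4↦0]  zeros at y ∈ {1, 3, 4}
Collecting zeros: affine points = {(0, 4), (1, 2), (2, 0), (3, 0), (3, 1), (3, 3), (4, 1), (4, 3), (4, 4)}.
Total count |C(F_5)_aff| = 9.


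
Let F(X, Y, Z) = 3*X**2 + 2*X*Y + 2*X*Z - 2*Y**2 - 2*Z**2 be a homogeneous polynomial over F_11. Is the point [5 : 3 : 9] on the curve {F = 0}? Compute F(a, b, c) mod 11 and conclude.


F(5,3,9) ≡ 4 (mod 11); P is NOT on the curve.

Evaluate F(5, 3, 9) term-by-term (mod 11).
  3*X**2 ↦ 3·25·1·1 = 75
  2*X*Y ↦ 2·5·3·1 = 30
  2*X*Z ↦ 2·5·1·9 = 90
  -2*Y**2 ↦ -2·1·9·1 = -18
  -2*Z**2 ↦ -2·1·1·81 = -162
Sum: F(5, 3, 9) = (75) + (30) + (90) + (-18) + (-162) = 15.
Reducing mod 11: 15 ≡ 4 (mod 11).
Since F(a, b, c) ≡ 4 ≠ 0 (mod 11), P does NOT lie on the curve.


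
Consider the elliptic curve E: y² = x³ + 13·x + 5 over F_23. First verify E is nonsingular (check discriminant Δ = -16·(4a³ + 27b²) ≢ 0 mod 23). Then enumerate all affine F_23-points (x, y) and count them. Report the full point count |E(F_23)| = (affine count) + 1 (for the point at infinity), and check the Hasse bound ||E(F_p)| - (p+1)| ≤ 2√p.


Affine points = {(2, 4), (2, 19), (3, 5), (3, 18), (4, 11), (4, 12), (6, 0), (7, 5), (7, 18), (8, 0), (9, 0), (10, 10), (10, 13), (12, 7), (12, 16), (13, 5), (13, 18), (16, 10), (16, 13), (19, 2), (19, 21), (20, 10), (20, 13)}; affine count = 23; |E(F_23)| = 24.

Discriminant check: Δ ∝ 4a³ + 27b² = 4·13³ + 27·5² = 4·2197 + 27·25 ≡ 10 (mod 23). Nonzero ⇒ E is nonsingular.
For each x ∈ F_23, compute rhs = x³ + 13·x + 5 mod 23, then count y ∈ F_23 with y² ≡ rhs.
  x = 0: rhs = 5, matching y values: none (0 points).
  x = 1: rhs = 19, matching y values: none (0 points).
  x = 2: rhs = 16, matching y values: 4, 19 (2 points).
  x = 3: rhs = 2, matching y values: 5, 18 (2 points).
  x = 4: rhs = 6, matching y values: 11, 12 (2 points).
  x = 5: rhs = 11, matching y values: none (0 points).
  x = 6: rhs = 0, matching y values: 0 (1 points).
  x = 7: rhs = 2, matching y values: 5, 18 (2 points).
  x = 8: rhs = 0, matching y values: 0 (1 points).
  x = 9: rhs = 0, matching y values: 0 (1 points).
  x = 10: rhs = 8, matching y values: 10, 13 (2 points).
  x = 11: rhs = 7, matching y values: none (0 points).
  x = 12: rhs = 3, matching y values: 7, 16 (2 points).
  x = 13: rhs = 2, matching y values: 5, 18 (2 points).
  x = 14: rhs = 10, matching y values: none (0 points).
  x = 15: rhs = 10, matching y values: none (0 points).
  x = 16: rhs = 8, matching y values: 10, 13 (2 points).
  x = 17: rhs = 10, matching y values: none (0 points).
  x = 18: rhs = 22, matching y values: none (0 points).
  x = 19: rhs = 4, matching y values: 2, 21 (2 points).
  x = 20: rhs = 8, matching y values: 10, 13 (2 points).
  x = 21: rhs = 17, matching y values: none (0 points).
  x = 22: rhs = 14, matching y values: none (0 points).
Total affine count: 23.
Full point count |E(F_23)| = 23 + 1 = 24.
Hasse bound: |24 − (23+1)| = |0| = 0 ≤ 2√23 ≈ 9.5917 ✓.


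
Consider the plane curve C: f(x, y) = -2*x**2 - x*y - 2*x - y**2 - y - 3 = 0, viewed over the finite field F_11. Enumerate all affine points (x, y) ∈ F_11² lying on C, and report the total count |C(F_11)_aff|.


Affine F_11-points: {(0, 5), (1, 3), (1, 6), (2, 3), (2, 5), (5, 7), (5, 9), (6, 6), (6, 9), (7, 7)}; count = 10.

For each of the 121 pairs (x, y) ∈ F_11², evaluate f(x, y) mod 11. Record the zeros.
  x = 0: [0↦8, 1↦6, 2↦2, 3↦7, 4↦10, 5↦0, 6↦10, 7↦7, 8↦2, 9↦6, 10↦8]  zeros at y ∈ {5}
  x = 1: [0↦4, 1↦1, 2↦7, 3↦0, 4↦2, 5↦2, 6↦0, 7↦7, 8↦1, 9↦4, 10↦5]  zeros at y ∈ {3, 6}
  x = 2: [0↦7, 1↦3, 2↦8, 3↦0, 4↦1, 5↦0, 6↦8, 7↦3, 8↦7, 9↦9, 10↦9]  zeros at y ∈ {3, 5}
  x = 3: [0↦6, 1↦1, 2↦5, 3↦7, 4↦7, 5↦5, 6↦1, 7↦6, 8↦9, 9↦10, 10↦9]  zeros at y ∈ ∅
  x = 4: [0↦1, 1↦6, 2↦9, 3↦10, 4↦9, 5↦6, 6↦1, 7↦5, 8↦7, 9↦7, 10↦5]  zeros at y ∈ ∅
  x = 5: [0↦3, 1↦7, 2↦9, 3↦9, 4↦7, 5↦3, 6↦8, 7↦0, 8↦1, 9↦0, 10↦8]  zeros at y ∈ {7, 9}
  x = 6: [0↦1, 1↦4, 2↦5, 3↦4, 4↦1, 5↦7, 6↦0, 7↦2, 8↦2, 9↦0, 10↦7]  zeros at y ∈ {6, 9}
  x = 7: [0↦6, 1↦8, 2↦8, 3↦6, 4↦2, 5↦7, 6↦10, 7↦0, 8↦10, 9↦7, 10↦2]  zeros at y ∈ {7}
  x = 8: [0↦7, 1↦8, 2↦7, 3↦4, 4↦10, 5↦3, 6↦5, 7↦5, 8↦3, 9↦10, 10↦4]  zeros at y ∈ ∅
  x = 9: [0↦4, 1↦4, 2↦2, 3↦9, 4↦3, 5↦6, 6↦7, 7↦6, 8↦3, 9↦9, 10↦2]  zeros at y ∈ ∅
  x = 10: [0↦8, 1↦7, 2↦4, 3↦10, 4↦3, 5↦5, 6↦5, 7↦3, 8↦10, 9↦4, 10↦7]  zeros at y ∈ ∅
Collecting zeros: affine points = {(0, 5), (1, 3), (1, 6), (2, 3), (2, 5), (5, 7), (5, 9), (6, 6), (6, 9), (7, 7)}.
Total count |C(F_11)_aff| = 10.


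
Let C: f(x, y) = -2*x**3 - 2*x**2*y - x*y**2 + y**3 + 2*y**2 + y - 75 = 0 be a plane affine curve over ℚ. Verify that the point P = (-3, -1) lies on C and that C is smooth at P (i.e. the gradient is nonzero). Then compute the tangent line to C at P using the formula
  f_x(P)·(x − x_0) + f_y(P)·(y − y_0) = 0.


Tangent line at P: -67*x - 24*y - 225 = 0.

Step 1: f(-3, -1) = 0, so P lies on C.
Step 2: partial derivatives
  f_x(x, y) = -6*x**2 - 4*x*y - y**2, f_y(x, y) = -2*x**2 - 2*x*y + 3*y**2 + 4*y + 1.
  f_x(P) = -67, f_y(P) = -24 (gradient nonzero, so P is smooth).
Step 3: tangent line at P: -67·(x − -3) + -24·(y − -1) = 0.
Expanding: -67*x - 24*y - 225 = 0.


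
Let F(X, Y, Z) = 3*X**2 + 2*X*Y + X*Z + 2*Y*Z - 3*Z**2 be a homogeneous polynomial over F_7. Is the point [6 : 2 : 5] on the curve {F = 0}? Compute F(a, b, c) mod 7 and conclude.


F(6,2,5) ≡ 2 (mod 7); P is NOT on the curve.

Evaluate F(6, 2, 5) term-by-term (mod 7).
  3*X**2 ↦ 3·36·1·1 = 108
  2*X*Y ↦ 2·6·2·1 = 24
  X*Z ↦ 1·6·1·5 = 30
  2*Y*Z ↦ 2·1·2·5 = 20
  -3*Z**2 ↦ -3·1·1·25 = -75
Sum: F(6, 2, 5) = (108) + (24) + (30) + (20) + (-75) = 107.
Reducing mod 7: 107 ≡ 2 (mod 7).
Since F(a, b, c) ≡ 2 ≠ 0 (mod 7), P does NOT lie on the curve.


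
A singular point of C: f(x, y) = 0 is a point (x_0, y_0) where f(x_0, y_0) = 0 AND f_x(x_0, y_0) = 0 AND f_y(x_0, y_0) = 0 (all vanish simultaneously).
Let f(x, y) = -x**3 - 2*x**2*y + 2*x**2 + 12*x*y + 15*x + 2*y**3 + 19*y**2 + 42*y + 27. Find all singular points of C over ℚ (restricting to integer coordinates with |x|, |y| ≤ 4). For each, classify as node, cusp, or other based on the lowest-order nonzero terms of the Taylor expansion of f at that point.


Singular points: {(3, -3)}; classification: node.

Compute partial derivatives:
  f_x = -3*x**2 - 4*x*y + 4*x + 12*y + 15.
  f_y = -2*x**2 + 12*x + 6*y**2 + 38*y + 42.
Scan x_0 ∈ {−4, ..., 4}. For each x_0, f_y(x_0, y) is a polynomial in y; find its integer roots y ∈ {−4, ..., 4}, then test f_x and f at those candidates.
  x = -4: f_y(-4, y) = 6*y**2 + 38*y - 38; no integer root y with |y| ≤ 4.
  x = -3: f_y(-3, y) = 6*y**2 + 38*y - 12; no integer root y with |y| ≤ 4.
  x = -2: f_y(-2, y) = 6*y**2 + 38*y + 10; no integer root y with |y| ≤ 4.
  x = -1: f_y(-1, y) = 6*y**2 + 38*y + 28; no integer root y with |y| ≤ 4.
  x = 0: f_y(0, y) = 6*y**2 + 38*y + 42; no integer root y with |y| ≤ 4.
  x = 1: f_y(1, y) = 6*y**2 + 38*y + 52; vanishes at y ∈ {-2}. (1, -2): f_x = 0 but f = -1 ≠ 0.
  x = 2: f_y(2, y) = 6*y**2 + 38*y + 58; no integer root y with |y| ≤ 4.
  x = 3: f_y(3, y) = 6*y**2 + 38*y + 60; vanishes at y ∈ {-3}. (3, -3): f_x = 0, f = 0 — SINGULAR.
  x = 4: f_y(4, y) = 6*y**2 + 38*y + 58; no integer root y with |y| ≤ 4.
Only singular point on the grid: (3, -3).
Classify: substitute x = 3 + u, y = -3 + v and expand: f = -u**3 - 2*u**2*v - u**2 + 2*v**3 + v**2.
No constant or linear terms (consistent with a singular point). Quadratic part: -u**2 + v**2. Cubic part: -u**3 - 2*u**2*v + 2*v**3.
The quadratic part v**2 - u**2 = (v − u)(v + u) splits into two distinct linear factors, so there are two distinct tangent lines y − -3 = ±(x − 3) — this is a node (ordinary double point).
Classification: node.


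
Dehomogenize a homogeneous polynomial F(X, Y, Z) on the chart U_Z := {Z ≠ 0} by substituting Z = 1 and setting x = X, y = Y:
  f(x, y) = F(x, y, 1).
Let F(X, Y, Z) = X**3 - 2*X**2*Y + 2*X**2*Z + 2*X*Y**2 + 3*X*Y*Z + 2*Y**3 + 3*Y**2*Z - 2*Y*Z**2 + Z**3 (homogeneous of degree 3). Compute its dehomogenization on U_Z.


f(x, y) = x**3 - 2*x**2*y + 2*x**2 + 2*x*y**2 + 3*x*y + 2*y**3 + 3*y**2 - 2*y + 1

On U_Z we set Z = 1. Each monomial c·X^i·Y^j·Z^k in F becomes c·x^i·y^j·1^k = c·x^i·y^j.
Substituting Z = 1: F(X, Y, 1) = x**3 - 2*x**2*y + 2*x**2 + 2*x*y**2 + 3*x*y + 2*y**3 + 3*y**2 - 2*y + 1.
Note: deg(f) ≤ deg(F) = 3; strict inequality happens when F is divisible by Z (lost terms).


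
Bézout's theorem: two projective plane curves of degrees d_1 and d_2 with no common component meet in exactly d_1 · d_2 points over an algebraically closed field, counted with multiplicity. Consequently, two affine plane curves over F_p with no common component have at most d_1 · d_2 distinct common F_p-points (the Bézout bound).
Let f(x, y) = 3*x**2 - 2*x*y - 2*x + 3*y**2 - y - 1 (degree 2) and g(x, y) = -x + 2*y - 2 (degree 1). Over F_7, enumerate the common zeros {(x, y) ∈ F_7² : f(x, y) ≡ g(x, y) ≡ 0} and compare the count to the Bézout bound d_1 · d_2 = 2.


Common zeros: {(6, 4)}; count = 1; Bézout bound = 2.

deg(f) = 2, deg(g) = 1, so Bézout bound = 2.
Scan x ∈ F_7. For each x, list the y ∈ F_7 with f(x, y) ≡ 0 and those with g(x, y) ≡ 0 (mod 7); the common zeros in that column are the intersection.
  x = 0: f ≡ 0 at y ∈ ∅; g ≡ 0 at y ∈ {1}; common: ∅.
  x = 1: f ≡ 0 at y ∈ {0, 1}; g ≡ 0 at y ∈ {5}; common: ∅.
  x = 2: f ≡ 0 at y ∈ {0, 4}; g ≡ 0 at y ∈ {2}; common: ∅.
  x = 3: f ≡ 0 at y ∈ ∅; g ≡ 0 at y ∈ {6}; common: ∅.
  x = 4: f ≡ 0 at y ∈ ∅; g ≡ 0 at y ∈ {3}; common: ∅.
  x = 5: f ≡ 0 at y ∈ {1, 5}; g ≡ 0 at y ∈ {0}; common: ∅.
  x = 6: f ≡ 0 at y ∈ {4, 5}; g ≡ 0 at y ∈ {4}; common: {4}.
Collecting: common zeros = {(6, 4)}, so the count is 1.
Comparison with the Bézout bound: 1 ≤ 2 = deg(f)·deg(g), as expected for curves with no common component (the affine F_7-count falls short of the bound because intersections may lie at infinity, over extension fields, or carry multiplicity).


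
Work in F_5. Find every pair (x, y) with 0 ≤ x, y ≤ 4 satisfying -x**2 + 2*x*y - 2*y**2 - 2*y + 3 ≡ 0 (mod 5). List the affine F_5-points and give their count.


Affine F_5-points: {(1, 1), (1, 4), (2, 2), (2, 4)}; count = 4.

For each of the 25 pairs (x, y) ∈ F_5², evaluate f(x, y) mod 5. Record the zeros.
  x = 0: [0↦3, 1↦4, 2↦1, 3↦4, 4↦3]  zeros at y ∈ ∅
  x = 1: [0↦2, 1↦0, 2↦4, 3↦4, 4↦0]  zeros at y ∈ {1, 4}
  x = 2: [0↦4, 1↦4, 2↦0, 3↦2, 4↦0]  zeros at y ∈ {2, 4}
  x = 3: [0↦4, 1↦1, 2↦4, 3↦3, 4↦3]  zeros at y ∈ ∅
  x = 4: [0↦2, 1↦1, 2↦1, 3↦2, 4↦4]  zeros at y ∈ ∅
Collecting zeros: affine points = {(1, 1), (1, 4), (2, 2), (2, 4)}.
Total count |C(F_5)_aff| = 4.


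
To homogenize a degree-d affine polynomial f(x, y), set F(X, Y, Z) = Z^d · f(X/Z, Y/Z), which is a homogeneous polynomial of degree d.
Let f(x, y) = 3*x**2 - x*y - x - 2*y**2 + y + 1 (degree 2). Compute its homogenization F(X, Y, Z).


F(X, Y, Z) = 3*X**2 - X*Y - X*Z - 2*Y**2 + Y*Z + Z**2

deg(f) = 2.
Substitute x = X/Z, y = Y/Z into f, then multiply by Z^2.
  monomial 3·x^2·y^0 ↦ 3·X^2·Y^0·Z^0.
  monomial -1·x^1·y^1 ↦ -1·X^1·Y^1·Z^0.
  monomial -1·x^1·y^0 ↦ -1·X^1·Y^0·Z^1.
  monomial -2·x^0·y^2 ↦ -2·X^0·Y^2·Z^0.
  monomial 1·x^0·y^1 ↦ 1·X^0·Y^1·Z^1.
  monomial 1·x^0·y^0 ↦ 1·X^0·Y^0·Z^2.
Collecting: F(X, Y, Z) = 3*X**2 - X*Y - X*Z - 2*Y**2 + Y*Z + Z**2.


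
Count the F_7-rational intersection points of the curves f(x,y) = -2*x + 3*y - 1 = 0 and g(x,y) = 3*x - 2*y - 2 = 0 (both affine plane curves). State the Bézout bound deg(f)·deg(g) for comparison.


Common zeros: {(3, 0)}; count = 1; Bézout bound = 1.

deg(f) = 1, deg(g) = 1, so Bézout bound = 1.
Scan x ∈ F_7. For each x, list the y ∈ F_7 with f(x, y) ≡ 0 and those with g(x, y) ≡ 0 (mod 7); the common zeros in that column are the intersection.
  x = 0: f ≡ 0 at y ∈ {5}; g ≡ 0 at y ∈ {6}; common: ∅.
  x = 1: f ≡ 0 at y ∈ {1}; g ≡ 0 at y ∈ {4}; common: ∅.
  x = 2: f ≡ 0 at y ∈ {4}; g ≡ 0 at y ∈ {2}; common: ∅.
  x = 3: f ≡ 0 at y ∈ {0}; g ≡ 0 at y ∈ {0}; common: {0}.
  x = 4: f ≡ 0 at y ∈ {3}; g ≡ 0 at y ∈ {5}; common: ∅.
  x = 5: f ≡ 0 at y ∈ {6}; g ≡ 0 at y ∈ {3}; common: ∅.
  x = 6: f ≡ 0 at y ∈ {2}; g ≡ 0 at y ∈ {1}; common: ∅.
Collecting: common zeros = {(3, 0)}, so the count is 1.
Comparison with the Bézout bound: 1 ≤ 1 = deg(f)·deg(g), as expected for curves with no common component (the bound is attained).


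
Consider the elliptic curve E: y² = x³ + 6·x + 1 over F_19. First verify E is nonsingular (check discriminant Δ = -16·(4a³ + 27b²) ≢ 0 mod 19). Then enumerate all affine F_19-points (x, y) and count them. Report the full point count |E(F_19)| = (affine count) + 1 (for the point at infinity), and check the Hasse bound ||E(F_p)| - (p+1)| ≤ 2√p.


Affine points = {(0, 1), (0, 18), (5, 2), (5, 17), (6, 5), (6, 14), (7, 5), (7, 14), (9, 9), (9, 10), (10, 4), (10, 15), (11, 7), (11, 12), (14, 6), (14, 13), (17, 0)}; affine count = 17; |E(F_19)| = 18.

Discriminant check: Δ ∝ 4a³ + 27b² = 4·6³ + 27·1² = 4·216 + 27·1 ≡ 17 (mod 19). Nonzero ⇒ E is nonsingular.
For each x ∈ F_19, compute rhs = x³ + 6·x + 1 mod 19, then count y ∈ F_19 with y² ≡ rhs.
  x = 0: rhs = 1, matching y values: 1, 18 (2 points).
  x = 1: rhs = 8, matching y values: none (0 points).
  x = 2: rhs = 2, matching y values: none (0 points).
  x = 3: rhs = 8, matching y values: none (0 points).
  x = 4: rhs = 13, matching y values: none (0 points).
  x = 5: rhs = 4, matching y values: 2, 17 (2 points).
  x = 6: rhs = 6, matching y values: 5, 14 (2 points).
  x = 7: rhs = 6, matching y values: 5, 14 (2 points).
  x = 8: rhs = 10, matching y values: none (0 points).
  x = 9: rhs = 5, matching y values: 9, 10 (2 points).
  x = 10: rhs = 16, matching y values: 4, 15 (2 points).
  x = 11: rhs = 11, matching y values: 7, 12 (2 points).
  x = 12: rhs = 15, matching y values: none (0 points).
  x = 13: rhs = 15, matching y values: none (0 points).
  x = 14: rhs = 17, matching y values: 6, 13 (2 points).
  x = 15: rhs = 8, matching y values: none (0 points).
  x = 16: rhs = 13, matching y values: none (0 points).
  x = 17: rhs = 0, matching y values: 0 (1 points).
  x = 18: rhs = 13, matching y values: none (0 points).
Total affine count: 17.
Full point count |E(F_19)| = 17 + 1 = 18.
Hasse bound: |18 − (19+1)| = |-2| = 2 ≤ 2√19 ≈ 8.7178 ✓.


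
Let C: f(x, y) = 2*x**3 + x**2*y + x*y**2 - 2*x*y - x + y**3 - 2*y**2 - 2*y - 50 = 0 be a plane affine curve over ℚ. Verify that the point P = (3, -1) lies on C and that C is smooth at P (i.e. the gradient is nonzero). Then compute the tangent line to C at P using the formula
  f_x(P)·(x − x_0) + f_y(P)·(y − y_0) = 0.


Tangent line at P: 50*x + 2*y - 148 = 0.

Step 1: f(3, -1) = 0, so P lies on C.
Step 2: partial derivatives
  f_x(x, y) = 6*x**2 + 2*x*y + y**2 - 2*y - 1, f_y(x, y) = x**2 + 2*x*y - 2*x + 3*y**2 - 4*y - 2.
  f_x(P) = 50, f_y(P) = 2 (gradient nonzero, so P is smooth).
Step 3: tangent line at P: 50·(x − 3) + 2·(y − -1) = 0.
Expanding: 50*x + 2*y - 148 = 0.


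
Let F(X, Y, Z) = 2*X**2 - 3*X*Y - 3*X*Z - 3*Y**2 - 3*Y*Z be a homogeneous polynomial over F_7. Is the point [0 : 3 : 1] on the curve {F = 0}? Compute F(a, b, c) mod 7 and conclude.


F(0,3,1) ≡ 6 (mod 7); P is NOT on the curve.

Evaluate F(0, 3, 1) term-by-term (mod 7).
  2*X**2 ↦ 2·0·1·1 = 0
  -3*X*Y ↦ -3·0·3·1 = 0
  -3*X*Z ↦ -3·0·1·1 = 0
  -3*Y**2 ↦ -3·1·9·1 = -27
  -3*Y*Z ↦ -3·1·3·1 = -9
Sum: F(0, 3, 1) = (0) + (0) + (0) + (-27) + (-9) = -36.
Reducing mod 7: -36 ≡ 6 (mod 7).
Since F(a, b, c) ≡ 6 ≠ 0 (mod 7), P does NOT lie on the curve.


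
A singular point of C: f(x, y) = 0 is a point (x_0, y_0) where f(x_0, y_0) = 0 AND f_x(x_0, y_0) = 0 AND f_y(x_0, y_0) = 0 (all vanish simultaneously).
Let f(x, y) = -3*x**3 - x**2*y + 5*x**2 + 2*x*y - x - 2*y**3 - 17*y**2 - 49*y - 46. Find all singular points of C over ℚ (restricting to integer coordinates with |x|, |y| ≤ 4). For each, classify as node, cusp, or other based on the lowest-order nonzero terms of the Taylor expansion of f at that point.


Singular points: {(1, -3)}; classification: node.

Compute partial derivatives:
  f_x = -9*x**2 - 2*x*y + 10*x + 2*y - 1.
  f_y = -x**2 + 2*x - 6*y**2 - 34*y - 49.
Scan x_0 ∈ {−4, ..., 4}. For each x_0, f_y(x_0, y) is a polynomial in y; find its integer roots y ∈ {−4, ..., 4}, then test f_x and f at those candidates.
  x = -4: f_y(-4, y) = -6*y**2 - 34*y - 73; no integer root y with |y| ≤ 4.
  x = -3: f_y(-3, y) = -6*y**2 - 34*y - 64; no integer root y with |y| ≤ 4.
  x = -2: f_y(-2, y) = -6*y**2 - 34*y - 57; no integer root y with |y| ≤ 4.
  x = -1: f_y(-1, y) = -6*y**2 - 34*y - 52; no integer root y with |y| ≤ 4.
  x = 0: f_y(0, y) = -6*y**2 - 34*y - 49; no integer root y with |y| ≤ 4.
  x = 1: f_y(1, y) = -6*y**2 - 34*y - 48; vanishes at y ∈ {-3}. (1, -3): f_x = 0, f = 0 — SINGULAR.
  x = 2: f_y(2, y) = -6*y**2 - 34*y - 49; no integer root y with |y| ≤ 4.
  x = 3: f_y(3, y) = -6*y**2 - 34*y - 52; no integer root y with |y| ≤ 4.
  x = 4: f_y(4, y) = -6*y**2 - 34*y - 57; no integer root y with |y| ≤ 4.
Only singular point on the grid: (1, -3).
Classify: substitute x = 1 + u, y = -3 + v and expand: f = -3*u**3 - u**2*v - u**2 - 2*v**3 + v**2.
No constant or linear terms (consistent with a singular point). Quadratic part: -u**2 + v**2. Cubic part: -3*u**3 - u**2*v - 2*v**3.
The quadratic part v**2 - u**2 = (v − u)(v + u) splits into two distinct linear factors, so there are two distinct tangent lines y − -3 = ±(x − 1) — this is a node (ordinary double point).
Classification: node.


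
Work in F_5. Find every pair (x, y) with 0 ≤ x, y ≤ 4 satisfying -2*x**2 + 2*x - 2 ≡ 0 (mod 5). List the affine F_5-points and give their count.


Affine F_5-points: ∅; count = 0.

For each of the 25 pairs (x, y) ∈ F_5², evaluate f(x, y) mod 5. Record the zeros.
  x = 0: [0↦3, 1↦3, 2↦3, 3↦3, 4↦3]  zeros at y ∈ ∅
  x = 1: [0↦3, 1↦3, 2↦3, 3↦3, 4↦3]  zeros at y ∈ ∅
  x = 2: [0↦4, 1↦4, 2↦4, 3↦4, 4↦4]  zeros at y ∈ ∅
  x = 3: [0↦1, 1↦1, 2↦1, 3↦1, 4↦1]  zeros at y ∈ ∅
  x = 4: [0↦4, 1↦4, 2↦4, 3↦4, 4↦4]  zeros at y ∈ ∅
Collecting zeros: affine points = ∅.
Total count |C(F_5)_aff| = 0.


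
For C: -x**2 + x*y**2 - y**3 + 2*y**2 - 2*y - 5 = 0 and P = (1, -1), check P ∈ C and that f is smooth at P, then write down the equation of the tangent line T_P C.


Tangent line at P: -x - 11*y - 10 = 0.

Step 1: f(1, -1) = 0, so P lies on C.
Step 2: partial derivatives
  f_x(x, y) = -2*x + y**2, f_y(x, y) = 2*x*y - 3*y**2 + 4*y - 2.
  f_x(P) = -1, f_y(P) = -11 (gradient nonzero, so P is smooth).
Step 3: tangent line at P: -1·(x − 1) + -11·(y − -1) = 0.
Expanding: -x - 11*y - 10 = 0.


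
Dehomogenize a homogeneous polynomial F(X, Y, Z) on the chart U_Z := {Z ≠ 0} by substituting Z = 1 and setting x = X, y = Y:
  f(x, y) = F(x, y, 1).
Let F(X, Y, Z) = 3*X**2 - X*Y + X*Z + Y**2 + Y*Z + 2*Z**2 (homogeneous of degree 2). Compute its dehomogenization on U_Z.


f(x, y) = 3*x**2 - x*y + x + y**2 + y + 2

On U_Z we set Z = 1. Each monomial c·X^i·Y^j·Z^k in F becomes c·x^i·y^j·1^k = c·x^i·y^j.
Substituting Z = 1: F(X, Y, 1) = 3*x**2 - x*y + x + y**2 + y + 2.
Note: deg(f) ≤ deg(F) = 2; strict inequality happens when F is divisible by Z (lost terms).


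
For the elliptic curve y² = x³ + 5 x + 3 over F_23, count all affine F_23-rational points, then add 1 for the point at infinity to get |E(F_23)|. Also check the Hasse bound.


Affine points = {(0, 7), (0, 16), (1, 3), (1, 20), (4, 8), (4, 15), (7, 6), (7, 17), (8, 7), (8, 16), (9, 8), (9, 15), (10, 8), (10, 15), (11, 3), (11, 20), (15, 7), (15, 16), (16, 4), (16, 19), (21, 10), (21, 13)}; affine count = 22; |E(F_23)| = 23.

Discriminant check: Δ ∝ 4a³ + 27b² = 4·5³ + 27·3² = 4·125 + 27·9 ≡ 7 (mod 23). Nonzero ⇒ E is nonsingular.
For each x ∈ F_23, compute rhs = x³ + 5·x + 3 mod 23, then count y ∈ F_23 with y² ≡ rhs.
  x = 0: rhs = 3, matching y values: 7, 16 (2 points).
  x = 1: rhs = 9, matching y values: 3, 20 (2 points).
  x = 2: rhs = 21, matching y values: none (0 points).
  x = 3: rhs = 22, matching y values: none (0 points).
  x = 4: rhs = 18, matching y values: 8, 15 (2 points).
  x = 5: rhs = 15, matching y values: none (0 points).
  x = 6: rhs = 19, matching y values: none (0 points).
  x = 7: rhs = 13, matching y values: 6, 17 (2 points).
  x = 8: rhs = 3, matching y values: 7, 16 (2 points).
  x = 9: rhs = 18, matching y values: 8, 15 (2 points).
  x = 10: rhs = 18, matching y values: 8, 15 (2 points).
  x = 11: rhs = 9, matching y values: 3, 20 (2 points).
  x = 12: rhs = 20, matching y values: none (0 points).
  x = 13: rhs = 11, matching y values: none (0 points).
  x = 14: rhs = 11, matching y values: none (0 points).
  x = 15: rhs = 3, matching y values: 7, 16 (2 points).
  x = 16: rhs = 16, matching y values: 4, 19 (2 points).
  x = 17: rhs = 10, matching y values: none (0 points).
  x = 18: rhs = 14, matching y values: none (0 points).
  x = 19: rhs = 11, matching y values: none (0 points).
  x = 20: rhs = 7, matching y values: none (0 points).
  x = 21: rhs = 8, matching y values: 10, 13 (2 points).
  x = 22: rhs = 20, matching y values: none (0 points).
Total affine count: 22.
Full point count |E(F_23)| = 22 + 1 = 23.
Hasse bound: |23 − (23+1)| = |-1| = 1 ≤ 2√23 ≈ 9.5917 ✓.


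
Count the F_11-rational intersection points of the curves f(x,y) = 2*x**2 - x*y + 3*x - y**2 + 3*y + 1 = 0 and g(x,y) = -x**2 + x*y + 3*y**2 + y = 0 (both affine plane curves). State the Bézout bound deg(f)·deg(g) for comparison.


Common zeros: ∅; count = 0; Bézout bound = 4.

deg(f) = 2, deg(g) = 2, so Bézout bound = 4.
Scan x ∈ F_11. For each x, list the y ∈ F_11 with f(x, y) ≡ 0 and those with g(x, y) ≡ 0 (mod 11); the common zeros in that column are the intersection.
  x = 0: f ≡ 0 at y ∈ ∅; g ≡ 0 at y ∈ {0, 7}; common: ∅.
  x = 1: f ≡ 0 at y ∈ ∅; g ≡ 0 at y ∈ {4, 10}; common: ∅.
  x = 2: f ≡ 0 at y ∈ ∅; g ≡ 0 at y ∈ ∅; common: ∅.
  x = 3: f ≡ 0 at y ∈ ∅; g ≡ 0 at y ∈ {2, 4}; common: ∅.
  x = 4: f ≡ 0 at y ∈ {3, 7}; g ≡ 0 at y ∈ ∅; common: ∅.
  x = 5: f ≡ 0 at y ∈ {0, 9}; g ≡ 0 at y ∈ ∅; common: ∅.
  x = 6: f ≡ 0 at y ∈ ∅; g ≡ 0 at y ∈ ∅; common: ∅.
  x = 7: f ≡ 0 at y ∈ {3, 4}; g ≡ 0 at y ∈ {5, 7}; common: ∅.
  x = 8: f ≡ 0 at y ∈ ∅; g ≡ 0 at y ∈ ∅; common: ∅.
  x = 9: f ≡ 0 at y ∈ {7, 9}; g ≡ 0 at y ∈ {5, 10}; common: ∅.
  x = 10: f ≡ 0 at y ∈ {0, 4}; g ≡ 0 at y ∈ {2, 9}; common: ∅.
Collecting: common zeros = ∅, so the count is 0.
Comparison with the Bézout bound: 0 ≤ 4 = deg(f)·deg(g), as expected for curves with no common component (the affine F_11-count falls short of the bound because intersections may lie at infinity, over extension fields, or carry multiplicity).


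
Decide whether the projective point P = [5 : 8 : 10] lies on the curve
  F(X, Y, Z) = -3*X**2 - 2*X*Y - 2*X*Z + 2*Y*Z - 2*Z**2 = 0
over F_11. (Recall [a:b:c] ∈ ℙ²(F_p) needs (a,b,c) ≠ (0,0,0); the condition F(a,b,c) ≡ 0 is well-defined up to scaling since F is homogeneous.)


F(5,8,10) ≡ 2 (mod 11); P is NOT on the curve.

Evaluate F(5, 8, 10) term-by-term (mod 11).
  -3*X**2 ↦ -3·25·1·1 = -75
  -2*X*Y ↦ -2·5·8·1 = -80
  -2*X*Z ↦ -2·5·1·10 = -100
  2*Y*Z ↦ 2·1·8·10 = 160
  -2*Z**2 ↦ -2·1·1·100 = -200
Sum: F(5, 8, 10) = (-75) + (-80) + (-100) + (160) + (-200) = -295.
Reducing mod 11: -295 ≡ 2 (mod 11).
Since F(a, b, c) ≡ 2 ≠ 0 (mod 11), P does NOT lie on the curve.


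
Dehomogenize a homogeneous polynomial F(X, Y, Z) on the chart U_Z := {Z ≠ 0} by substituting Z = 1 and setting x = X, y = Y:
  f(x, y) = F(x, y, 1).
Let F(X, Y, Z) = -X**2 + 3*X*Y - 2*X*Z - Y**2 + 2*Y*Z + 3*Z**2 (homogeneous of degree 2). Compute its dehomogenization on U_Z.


f(x, y) = -x**2 + 3*x*y - 2*x - y**2 + 2*y + 3

On U_Z we set Z = 1. Each monomial c·X^i·Y^j·Z^k in F becomes c·x^i·y^j·1^k = c·x^i·y^j.
Substituting Z = 1: F(X, Y, 1) = -x**2 + 3*x*y - 2*x - y**2 + 2*y + 3.
Note: deg(f) ≤ deg(F) = 2; strict inequality happens when F is divisible by Z (lost terms).


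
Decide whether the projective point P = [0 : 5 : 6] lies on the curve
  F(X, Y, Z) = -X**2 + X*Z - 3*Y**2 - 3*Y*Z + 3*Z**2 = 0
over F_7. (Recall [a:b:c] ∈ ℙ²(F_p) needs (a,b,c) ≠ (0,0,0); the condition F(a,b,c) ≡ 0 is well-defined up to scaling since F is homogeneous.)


F(0,5,6) ≡ 6 (mod 7); P is NOT on the curve.

Evaluate F(0, 5, 6) term-by-term (mod 7).
  -X**2 ↦ -1·0·1·1 = 0
  X*Z ↦ 1·0·1·6 = 0
  -3*Y**2 ↦ -3·1·25·1 = -75
  -3*Y*Z ↦ -3·1·5·6 = -90
  3*Z**2 ↦ 3·1·1·36 = 108
Sum: F(0, 5, 6) = (0) + (0) + (-75) + (-90) + (108) = -57.
Reducing mod 7: -57 ≡ 6 (mod 7).
Since F(a, b, c) ≡ 6 ≠ 0 (mod 7), P does NOT lie on the curve.


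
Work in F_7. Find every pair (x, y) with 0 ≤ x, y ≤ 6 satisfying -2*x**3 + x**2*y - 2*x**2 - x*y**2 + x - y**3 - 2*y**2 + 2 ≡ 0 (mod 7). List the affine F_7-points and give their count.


Affine F_7-points: {(0, 2), (1, 5), (2, 1), (3, 2), (3, 3), (3, 4), (4, 0), (4, 2), (4, 6), (5, 3), (6, 1), (6, 6)}; count = 12.

For each of the 49 pairs (x, y) ∈ F_7², evaluate f(x, y) mod 7. Record the zeros.
  x = 0: [0↦2, 1↦6, 2↦0, 3↦6, 4↦4, 5↦2, 6↦1]  zeros at y ∈ {2}
  x = 1: [0↦6, 1↦3, 2↦2, 3↦4, 4↦3, 5↦0, 6↦3]  zeros at y ∈ {5}
  x = 2: [0↦1, 1↦0, 2↦6, 3↦6, 4↦1, 5↦6, 6↦1]  zeros at y ∈ {1}
  x = 3: [0↦3, 1↦6, 2↦0, 3↦0, 4↦0, 5↦1, 6↦4]  zeros at y ∈ {2, 3, 4}
  x = 4: [0↦0, 1↦2, 2↦0, 3↦2, 4↦2, 5↦1, 6↦0]  zeros at y ∈ {0, 2, 6}
  x = 5: [0↦1, 1↦4, 2↦1, 3↦0, 4↦2, 5↦1, 6↦5]  zeros at y ∈ {3}
  x = 6: [0↦1, 1↦0, 2↦5, 3↦3, 4↦2, 5↦3, 6↦0]  zeros at y ∈ {1, 6}
Collecting zeros: affine points = {(0, 2), (1, 5), (2, 1), (3, 2), (3, 3), (3, 4), (4, 0), (4, 2), (4, 6), (5, 3), (6, 1), (6, 6)}.
Total count |C(F_7)_aff| = 12.


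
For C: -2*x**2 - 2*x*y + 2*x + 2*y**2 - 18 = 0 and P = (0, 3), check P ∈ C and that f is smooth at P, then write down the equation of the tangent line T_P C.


Tangent line at P: -4*x + 12*y - 36 = 0.

Step 1: f(0, 3) = 0, so P lies on C.
Step 2: partial derivatives
  f_x(x, y) = -4*x - 2*y + 2, f_y(x, y) = -2*x + 4*y.
  f_x(P) = -4, f_y(P) = 12 (gradient nonzero, so P is smooth).
Step 3: tangent line at P: -4·(x − 0) + 12·(y − 3) = 0.
Expanding: -4*x + 12*y - 36 = 0.


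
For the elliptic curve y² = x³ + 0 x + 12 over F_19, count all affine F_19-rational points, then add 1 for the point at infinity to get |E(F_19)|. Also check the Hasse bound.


Affine points = {(2, 1), (2, 18), (3, 1), (3, 18), (4, 0), (5, 2), (5, 17), (6, 0), (8, 7), (8, 12), (9, 0), (10, 9), (10, 10), (12, 7), (12, 12), (13, 9), (13, 10), (14, 1), (14, 18), (15, 9), (15, 10), (16, 2), (16, 17), (17, 2), (17, 17), (18, 7), (18, 12)}; affine count = 27; |E(F_19)| = 28.

Discriminant check: Δ ∝ 4a³ + 27b² = 4·0³ + 27·12² = 4·0 + 27·144 ≡ 12 (mod 19). Nonzero ⇒ E is nonsingular.
For each x ∈ F_19, compute rhs = x³ + 0·x + 12 mod 19, then count y ∈ F_19 with y² ≡ rhs.
  x = 0: rhs = 12, matching y values: none (0 points).
  x = 1: rhs = 13, matching y values: none (0 points).
  x = 2: rhs = 1, matching y values: 1, 18 (2 points).
  x = 3: rhs = 1, matching y values: 1, 18 (2 points).
  x = 4: rhs = 0, matching y values: 0 (1 points).
  x = 5: rhs = 4, matching y values: 2, 17 (2 points).
  x = 6: rhs = 0, matching y values: 0 (1 points).
  x = 7: rhs = 13, matching y values: none (0 points).
  x = 8: rhs = 11, matching y values: 7, 12 (2 points).
  x = 9: rhs = 0, matching y values: 0 (1 points).
  x = 10: rhs = 5, matching y values: 9, 10 (2 points).
  x = 11: rhs = 13, matching y values: none (0 points).
  x = 12: rhs = 11, matching y values: 7, 12 (2 points).
  x = 13: rhs = 5, matching y values: 9, 10 (2 points).
  x = 14: rhs = 1, matching y values: 1, 18 (2 points).
  x = 15: rhs = 5, matching y values: 9, 10 (2 points).
  x = 16: rhs = 4, matching y values: 2, 17 (2 points).
  x = 17: rhs = 4, matching y values: 2, 17 (2 points).
  x = 18: rhs = 11, matching y values: 7, 12 (2 points).
Total affine count: 27.
Full point count |E(F_19)| = 27 + 1 = 28.
Hasse bound: |28 − (19+1)| = |8| = 8 ≤ 2√19 ≈ 8.7178 ✓.
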